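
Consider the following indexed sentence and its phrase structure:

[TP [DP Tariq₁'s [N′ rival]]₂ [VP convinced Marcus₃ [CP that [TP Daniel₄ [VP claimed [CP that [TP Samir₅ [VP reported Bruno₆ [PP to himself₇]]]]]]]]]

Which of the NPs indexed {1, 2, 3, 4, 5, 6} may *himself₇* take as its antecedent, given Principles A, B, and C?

*himself* is an anaphor, so Principle A applies: it must be bound in its binding domain.
Binding domain of *himself₇*: the embedded TP, whose subject is Samir₅.
*Tariq₁* does not c-command the anaphor → cannot bind it.
*[Tariq₁'s rival]₂* c-commands the anaphor but is outside its binding domain → cannot satisfy Principle A.
*Marcus₃* c-commands the anaphor but is outside its binding domain → cannot satisfy Principle A.
*Daniel₄* c-commands the anaphor but is outside its binding domain → cannot satisfy Principle A.
*Samir₅* c-commands the anaphor within its binding domain → licit binder.
*Bruno₆* c-commands the anaphor within its binding domain → licit binder.

{5, 6}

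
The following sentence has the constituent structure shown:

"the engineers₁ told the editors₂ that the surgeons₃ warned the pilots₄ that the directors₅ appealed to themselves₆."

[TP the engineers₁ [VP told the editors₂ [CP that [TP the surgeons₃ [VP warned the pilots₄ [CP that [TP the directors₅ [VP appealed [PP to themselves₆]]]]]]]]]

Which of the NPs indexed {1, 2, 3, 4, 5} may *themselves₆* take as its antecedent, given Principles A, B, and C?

{5}

*themselves* is an anaphor, so Principle A applies: it must be bound in its binding domain.
Binding domain of *themselves₆*: the embedded TP, whose subject is the directors₅.
*the engineers₁* c-commands the anaphor but is outside its binding domain → cannot satisfy Principle A.
*the editors₂* c-commands the anaphor but is outside its binding domain → cannot satisfy Principle A.
*the surgeons₃* c-commands the anaphor but is outside its binding domain → cannot satisfy Principle A.
*the pilots₄* c-commands the anaphor but is outside its binding domain → cannot satisfy Principle A.
*the directors₅* c-commands the anaphor within its binding domain → licit binder.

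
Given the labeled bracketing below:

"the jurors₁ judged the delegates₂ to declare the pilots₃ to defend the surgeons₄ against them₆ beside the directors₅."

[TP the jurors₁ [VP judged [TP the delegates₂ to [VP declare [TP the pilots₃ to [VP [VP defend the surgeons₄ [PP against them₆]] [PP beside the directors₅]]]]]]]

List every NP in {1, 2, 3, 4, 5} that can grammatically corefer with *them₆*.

*them* is a pronoun, so Principle B applies: it must be free in its binding domain.
Binding domain of *them₆*: the embedded TP, whose subject is the pilots₃.
*the jurors₁* c-commands the pronoun but from outside its binding domain, and is not c-commanded by it → coindexation permitted.
*the delegates₂* c-commands the pronoun but from outside its binding domain, and is not c-commanded by it → coindexation permitted.
*the pilots₃* c-commands the pronoun within its binding domain → coindexation would violate Principle B.
*the surgeons₄* c-commands the pronoun within its binding domain → coindexation would violate Principle B.
*the directors₅* and the pronoun do not c-command one another → neither Principle B nor Principle C is at stake; coindexation permitted.

{1, 2, 5}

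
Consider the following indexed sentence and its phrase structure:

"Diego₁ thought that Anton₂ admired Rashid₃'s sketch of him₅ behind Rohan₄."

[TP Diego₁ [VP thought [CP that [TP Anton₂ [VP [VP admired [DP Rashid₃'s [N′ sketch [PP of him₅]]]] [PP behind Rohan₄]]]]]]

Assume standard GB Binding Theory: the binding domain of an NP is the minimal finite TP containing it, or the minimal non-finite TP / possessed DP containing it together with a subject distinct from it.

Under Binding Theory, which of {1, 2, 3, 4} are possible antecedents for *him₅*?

{1, 2, 4}

*him* is a pronoun, so Principle B applies: it must be free in its binding domain.
Binding domain of *him₅*: the possessed DP, whose subject is Rashid₃.
*Diego₁* c-commands the pronoun but from outside its binding domain, and is not c-commanded by it → coindexation permitted.
*Anton₂* c-commands the pronoun but from outside its binding domain, and is not c-commanded by it → coindexation permitted.
*Rashid₃* c-commands the pronoun within its binding domain → coindexation would violate Principle B.
*Rohan₄* and the pronoun do not c-command one another → neither Principle B nor Principle C is at stake; coindexation permitted.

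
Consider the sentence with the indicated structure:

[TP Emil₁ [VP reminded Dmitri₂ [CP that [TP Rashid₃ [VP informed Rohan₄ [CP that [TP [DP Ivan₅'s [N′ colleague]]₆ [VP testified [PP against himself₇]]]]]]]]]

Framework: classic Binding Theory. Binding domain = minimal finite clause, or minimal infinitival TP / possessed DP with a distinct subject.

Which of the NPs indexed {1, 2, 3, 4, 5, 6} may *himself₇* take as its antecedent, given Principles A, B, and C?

*himself* is an anaphor, so Principle A applies: it must be bound in its binding domain.
Binding domain of *himself₇*: the embedded TP, whose subject is [Ivan₅'s colleague]₆.
*Emil₁* c-commands the anaphor but is outside its binding domain → cannot satisfy Principle A.
*Dmitri₂* c-commands the anaphor but is outside its binding domain → cannot satisfy Principle A.
*Rashid₃* c-commands the anaphor but is outside its binding domain → cannot satisfy Principle A.
*Rohan₄* c-commands the anaphor but is outside its binding domain → cannot satisfy Principle A.
*Ivan₅* does not c-command the anaphor → cannot bind it.
*[Ivan₅'s colleague]₆* c-commands the anaphor within its binding domain → licit binder.

{6}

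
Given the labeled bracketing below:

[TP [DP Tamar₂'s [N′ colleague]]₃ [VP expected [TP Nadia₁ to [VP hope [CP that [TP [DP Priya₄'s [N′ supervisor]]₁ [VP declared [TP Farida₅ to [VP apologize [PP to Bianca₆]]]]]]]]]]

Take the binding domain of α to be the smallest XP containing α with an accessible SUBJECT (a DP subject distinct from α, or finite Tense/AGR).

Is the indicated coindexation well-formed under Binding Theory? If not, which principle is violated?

Principle C

The two coindexed NPs are *[Priya₄'s supervisor]₁* and *Nadia₁*.
*[Priya₄'s supervisor]₁* is an R-expression. Principle C requires it to be free everywhere.
*Nadia₁* c-commands it and carries the same index.
The R-expression is bound → Principle C violation.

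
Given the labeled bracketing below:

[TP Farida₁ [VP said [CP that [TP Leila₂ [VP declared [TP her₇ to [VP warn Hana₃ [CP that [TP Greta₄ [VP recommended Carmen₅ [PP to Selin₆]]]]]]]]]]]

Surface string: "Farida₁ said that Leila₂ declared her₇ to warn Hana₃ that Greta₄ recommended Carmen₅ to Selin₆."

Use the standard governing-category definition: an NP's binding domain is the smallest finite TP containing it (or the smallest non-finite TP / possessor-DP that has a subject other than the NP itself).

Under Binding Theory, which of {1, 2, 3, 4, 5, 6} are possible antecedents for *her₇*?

{1}

*her* is a pronoun, so Principle B applies: it must be free in its binding domain.
Binding domain of *her₇*: the embedded TP, whose subject is Leila₂.
*Farida₁* c-commands the pronoun but from outside its binding domain, and is not c-commanded by it → coindexation permitted.
*Leila₂* c-commands the pronoun within its binding domain → coindexation would violate Principle B.
*Hana₃*: the pronoun c-commands this R-expression → coindexation would violate Principle C on *Hana₃*.
*Greta₄*: the pronoun c-commands this R-expression → coindexation would violate Principle C on *Greta₄*.
*Carmen₅*: the pronoun c-commands this R-expression → coindexation would violate Principle C on *Carmen₅*.
*Selin₆*: the pronoun c-commands this R-expression → coindexation would violate Principle C on *Selin₆*.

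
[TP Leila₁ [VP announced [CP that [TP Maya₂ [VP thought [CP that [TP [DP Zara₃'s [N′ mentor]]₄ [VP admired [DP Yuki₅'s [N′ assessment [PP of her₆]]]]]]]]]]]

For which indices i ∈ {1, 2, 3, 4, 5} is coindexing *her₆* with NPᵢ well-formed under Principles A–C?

{1, 2, 3, 4}

*her* is a pronoun, so Principle B applies: it must be free in its binding domain.
Binding domain of *her₆*: the possessed DP, whose subject is Yuki₅.
*Leila₁* c-commands the pronoun but from outside its binding domain, and is not c-commanded by it → coindexation permitted.
*Maya₂* c-commands the pronoun but from outside its binding domain, and is not c-commanded by it → coindexation permitted.
*Zara₃* and the pronoun do not c-command one another → neither Principle B nor Principle C is at stake; coindexation permitted.
*[Zara₃'s mentor]₄* c-commands the pronoun but from outside its binding domain, and is not c-commanded by it → coindexation permitted.
*Yuki₅* c-commands the pronoun within its binding domain → coindexation would violate Principle B.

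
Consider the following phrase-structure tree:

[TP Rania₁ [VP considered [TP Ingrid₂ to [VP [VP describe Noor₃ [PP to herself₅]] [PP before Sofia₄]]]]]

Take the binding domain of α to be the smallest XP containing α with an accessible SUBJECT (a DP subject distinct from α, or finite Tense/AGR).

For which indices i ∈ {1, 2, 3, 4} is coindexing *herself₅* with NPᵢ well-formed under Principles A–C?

{2, 3}

*herself* is an anaphor, so Principle A applies: it must be bound in its binding domain.
Binding domain of *herself₅*: the embedded TP, whose subject is Ingrid₂.
*Rania₁* c-commands the anaphor but is outside its binding domain → cannot satisfy Principle A.
*Ingrid₂* c-commands the anaphor within its binding domain → licit binder.
*Noor₃* c-commands the anaphor within its binding domain → licit binder.
*Sofia₄* does not c-command the anaphor → cannot bind it.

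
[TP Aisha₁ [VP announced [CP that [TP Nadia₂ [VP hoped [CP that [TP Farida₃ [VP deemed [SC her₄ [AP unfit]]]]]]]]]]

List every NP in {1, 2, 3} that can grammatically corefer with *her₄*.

*her* is a pronoun, so Principle B applies: it must be free in its binding domain.
Binding domain of *her₄*: the embedded TP, whose subject is Farida₃.
*Aisha₁* c-commands the pronoun but from outside its binding domain, and is not c-commanded by it → coindexation permitted.
*Nadia₂* c-commands the pronoun but from outside its binding domain, and is not c-commanded by it → coindexation permitted.
*Farida₃* c-commands the pronoun within its binding domain → coindexation would violate Principle B.

{1, 2}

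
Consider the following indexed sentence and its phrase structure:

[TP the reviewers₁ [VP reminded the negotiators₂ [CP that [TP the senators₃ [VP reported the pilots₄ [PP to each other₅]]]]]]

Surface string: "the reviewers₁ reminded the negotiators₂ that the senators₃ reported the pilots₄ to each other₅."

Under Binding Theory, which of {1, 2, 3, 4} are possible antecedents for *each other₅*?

*each other* is an anaphor, so Principle A applies: it must be bound in its binding domain.
Binding domain of *each other₅*: the embedded TP, whose subject is the senators₃.
*the reviewers₁* c-commands the anaphor but is outside its binding domain → cannot satisfy Principle A.
*the negotiators₂* c-commands the anaphor but is outside its binding domain → cannot satisfy Principle A.
*the senators₃* c-commands the anaphor within its binding domain → licit binder.
*the pilots₄* c-commands the anaphor within its binding domain → licit binder.

{3, 4}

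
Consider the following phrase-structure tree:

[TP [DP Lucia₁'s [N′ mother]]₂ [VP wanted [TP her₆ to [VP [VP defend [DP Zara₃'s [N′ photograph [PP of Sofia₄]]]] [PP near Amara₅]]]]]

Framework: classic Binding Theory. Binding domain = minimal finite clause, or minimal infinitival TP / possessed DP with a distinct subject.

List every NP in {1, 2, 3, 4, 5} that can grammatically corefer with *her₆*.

{1}

*her* is a pronoun, so Principle B applies: it must be free in its binding domain.
Binding domain of *her₆*: the matrix TP, whose subject is [Lucia₁'s mother]₂.
*Lucia₁* and the pronoun do not c-command one another → neither Principle B nor Principle C is at stake; coindexation permitted.
*[Lucia₁'s mother]₂* c-commands the pronoun within its binding domain → coindexation would violate Principle B.
*Zara₃*: the pronoun c-commands this R-expression → coindexation would violate Principle C on *Zara₃*.
*Sofia₄*: the pronoun c-commands this R-expression → coindexation would violate Principle C on *Sofia₄*.
*Amara₅*: the pronoun c-commands this R-expression → coindexation would violate Principle C on *Amara₅*.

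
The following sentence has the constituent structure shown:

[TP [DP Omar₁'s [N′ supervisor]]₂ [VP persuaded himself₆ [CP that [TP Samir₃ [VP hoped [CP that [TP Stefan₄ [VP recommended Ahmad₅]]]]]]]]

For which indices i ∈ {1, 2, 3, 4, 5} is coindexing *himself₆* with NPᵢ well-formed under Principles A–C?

*himself* is an anaphor, so Principle A applies: it must be bound in its binding domain.
Binding domain of *himself₆*: the matrix TP, whose subject is [Omar₁'s supervisor]₂.
*Omar₁* does not c-command the anaphor → cannot bind it.
*[Omar₁'s supervisor]₂* c-commands the anaphor within its binding domain → licit binder.
*Samir₃* does not c-command the anaphor → cannot bind it.
*Stefan₄* does not c-command the anaphor → cannot bind it.
*Ahmad₅* does not c-command the anaphor → cannot bind it.

{2}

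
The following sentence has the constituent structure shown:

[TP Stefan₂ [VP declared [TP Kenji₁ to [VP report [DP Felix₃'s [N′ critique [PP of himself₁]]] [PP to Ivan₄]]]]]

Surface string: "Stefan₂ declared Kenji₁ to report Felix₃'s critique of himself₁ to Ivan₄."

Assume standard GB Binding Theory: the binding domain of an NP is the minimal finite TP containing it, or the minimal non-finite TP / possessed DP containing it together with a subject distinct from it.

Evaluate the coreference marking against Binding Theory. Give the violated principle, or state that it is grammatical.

The two coindexed NPs are *Kenji₁* and *himself₁*.
*himself₁* is an anaphor. Principle A requires it to be bound within its binding domain — the possessed DP, whose subject is Felix₃.
Within that domain it is c-commanded by *Felix₃*, which does not share its index.
*Kenji₁* does c-command the anaphor, but from outside its binding domain.
The anaphor is unbound in its domain → Principle A violation.

Principle A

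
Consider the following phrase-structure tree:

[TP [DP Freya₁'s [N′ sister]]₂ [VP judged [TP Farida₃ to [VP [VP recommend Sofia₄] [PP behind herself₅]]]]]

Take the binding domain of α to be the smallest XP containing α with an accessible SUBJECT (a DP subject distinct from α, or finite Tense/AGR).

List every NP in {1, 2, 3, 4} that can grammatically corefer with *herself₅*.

*herself* is an anaphor, so Principle A applies: it must be bound in its binding domain.
Binding domain of *herself₅*: the embedded TP, whose subject is Farida₃.
*Freya₁* does not c-command the anaphor → cannot bind it.
*[Freya₁'s sister]₂* c-commands the anaphor but is outside its binding domain → cannot satisfy Principle A.
*Farida₃* c-commands the anaphor within its binding domain → licit binder.
*Sofia₄* does not c-command the anaphor → cannot bind it.

{3}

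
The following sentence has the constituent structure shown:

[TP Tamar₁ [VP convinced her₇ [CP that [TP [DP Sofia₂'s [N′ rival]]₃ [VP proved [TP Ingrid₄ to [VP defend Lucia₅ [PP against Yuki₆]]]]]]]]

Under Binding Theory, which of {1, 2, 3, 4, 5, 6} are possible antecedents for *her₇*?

none

*her* is a pronoun, so Principle B applies: it must be free in its binding domain.
Binding domain of *her₇*: the matrix TP, whose subject is Tamar₁.
*Tamar₁* c-commands the pronoun within its binding domain → coindexation would violate Principle B.
*Sofia₂*: the pronoun c-commands this R-expression → coindexation would violate Principle C on *Sofia₂*.
*[Sofia₂'s rival]₃*: the pronoun c-commands this R-expression → coindexation would violate Principle C on *[Sofia₂'s rival]₃*.
*Ingrid₄*: the pronoun c-commands this R-expression → coindexation would violate Principle C on *Ingrid₄*.
*Lucia₅*: the pronoun c-commands this R-expression → coindexation would violate Principle C on *Lucia₅*.
*Yuki₆*: the pronoun c-commands this R-expression → coindexation would violate Principle C on *Yuki₆*.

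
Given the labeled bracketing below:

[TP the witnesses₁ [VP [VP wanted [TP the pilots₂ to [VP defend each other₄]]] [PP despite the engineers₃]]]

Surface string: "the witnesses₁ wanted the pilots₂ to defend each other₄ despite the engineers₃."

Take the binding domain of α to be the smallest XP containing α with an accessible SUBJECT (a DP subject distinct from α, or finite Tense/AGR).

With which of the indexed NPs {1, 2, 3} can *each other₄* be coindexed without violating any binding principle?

{2}

*each other* is an anaphor, so Principle A applies: it must be bound in its binding domain.
Binding domain of *each other₄*: the embedded TP, whose subject is the pilots₂.
*the witnesses₁* c-commands the anaphor but is outside its binding domain → cannot satisfy Principle A.
*the pilots₂* c-commands the anaphor within its binding domain → licit binder.
*the engineers₃* does not c-command the anaphor → cannot bind it.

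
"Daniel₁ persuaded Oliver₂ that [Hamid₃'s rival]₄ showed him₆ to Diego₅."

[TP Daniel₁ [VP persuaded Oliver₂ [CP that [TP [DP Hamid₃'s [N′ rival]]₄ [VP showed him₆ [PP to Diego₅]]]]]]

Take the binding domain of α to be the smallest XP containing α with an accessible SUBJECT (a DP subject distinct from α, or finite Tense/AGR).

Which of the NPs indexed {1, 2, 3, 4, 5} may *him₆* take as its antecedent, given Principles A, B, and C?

{1, 2, 3}

*him* is a pronoun, so Principle B applies: it must be free in its binding domain.
Binding domain of *him₆*: the embedded TP, whose subject is [Hamid₃'s rival]₄.
*Daniel₁* c-commands the pronoun but from outside its binding domain, and is not c-commanded by it → coindexation permitted.
*Oliver₂* c-commands the pronoun but from outside its binding domain, and is not c-commanded by it → coindexation permitted.
*Hamid₃* and the pronoun do not c-command one another → neither Principle B nor Principle C is at stake; coindexation permitted.
*[Hamid₃'s rival]₄* c-commands the pronoun within its binding domain → coindexation would violate Principle B.
*Diego₅*: the pronoun c-commands this R-expression → coindexation would violate Principle C on *Diego₅*.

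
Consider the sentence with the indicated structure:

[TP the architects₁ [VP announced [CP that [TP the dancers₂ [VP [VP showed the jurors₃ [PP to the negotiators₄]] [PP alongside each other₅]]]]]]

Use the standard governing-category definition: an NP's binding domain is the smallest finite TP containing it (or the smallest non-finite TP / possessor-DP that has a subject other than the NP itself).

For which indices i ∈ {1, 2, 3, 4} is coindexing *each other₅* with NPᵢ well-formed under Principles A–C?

*each other* is an anaphor, so Principle A applies: it must be bound in its binding domain.
Binding domain of *each other₅*: the embedded TP, whose subject is the dancers₂.
*the architects₁* c-commands the anaphor but is outside its binding domain → cannot satisfy Principle A.
*the dancers₂* c-commands the anaphor within its binding domain → licit binder.
*the jurors₃* does not c-command the anaphor → cannot bind it.
*the negotiators₄* does not c-command the anaphor → cannot bind it.

{2}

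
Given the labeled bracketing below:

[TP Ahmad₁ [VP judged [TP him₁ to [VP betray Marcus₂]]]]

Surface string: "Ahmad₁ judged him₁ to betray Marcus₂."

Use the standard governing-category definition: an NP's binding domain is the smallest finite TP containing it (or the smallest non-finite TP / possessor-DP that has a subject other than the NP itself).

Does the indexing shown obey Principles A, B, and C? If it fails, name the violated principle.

Principle B

The two coindexed NPs are *Ahmad₁* and *him₁*.
*him₁* is a pronoun. Its binding domain is the matrix TP, whose subject is Ahmad₁.
*Ahmad₁* c-commands it within that domain and carries the same index.
The pronoun is locally bound → Principle B violation.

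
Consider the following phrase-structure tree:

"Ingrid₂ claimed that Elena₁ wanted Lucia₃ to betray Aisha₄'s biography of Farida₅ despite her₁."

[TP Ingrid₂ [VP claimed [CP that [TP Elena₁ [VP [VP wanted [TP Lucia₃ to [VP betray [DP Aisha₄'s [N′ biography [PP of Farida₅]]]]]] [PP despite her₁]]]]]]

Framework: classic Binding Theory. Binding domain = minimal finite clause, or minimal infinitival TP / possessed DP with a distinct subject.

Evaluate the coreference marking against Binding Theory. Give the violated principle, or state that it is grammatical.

Principle B

The two coindexed NPs are *Elena₁* and *her₁*.
*her₁* is a pronoun. Its binding domain is the embedded TP, whose subject is Elena₁.
*Elena₁* c-commands it within that domain and carries the same index.
The pronoun is locally bound → Principle B violation.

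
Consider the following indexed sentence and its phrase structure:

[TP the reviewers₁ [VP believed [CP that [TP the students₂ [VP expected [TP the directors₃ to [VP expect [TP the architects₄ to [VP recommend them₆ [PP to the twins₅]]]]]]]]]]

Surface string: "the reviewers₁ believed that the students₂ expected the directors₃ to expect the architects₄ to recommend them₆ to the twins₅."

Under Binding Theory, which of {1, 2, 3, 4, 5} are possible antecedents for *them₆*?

{1, 2, 3}

*them* is a pronoun, so Principle B applies: it must be free in its binding domain.
Binding domain of *them₆*: the embedded TP, whose subject is the architects₄.
*the reviewers₁* c-commands the pronoun but from outside its binding domain, and is not c-commanded by it → coindexation permitted.
*the students₂* c-commands the pronoun but from outside its binding domain, and is not c-commanded by it → coindexation permitted.
*the directors₃* c-commands the pronoun but from outside its binding domain, and is not c-commanded by it → coindexation permitted.
*the architects₄* c-commands the pronoun within its binding domain → coindexation would violate Principle B.
*the twins₅*: the pronoun c-commands this R-expression → coindexation would violate Principle C on *the twins₅*.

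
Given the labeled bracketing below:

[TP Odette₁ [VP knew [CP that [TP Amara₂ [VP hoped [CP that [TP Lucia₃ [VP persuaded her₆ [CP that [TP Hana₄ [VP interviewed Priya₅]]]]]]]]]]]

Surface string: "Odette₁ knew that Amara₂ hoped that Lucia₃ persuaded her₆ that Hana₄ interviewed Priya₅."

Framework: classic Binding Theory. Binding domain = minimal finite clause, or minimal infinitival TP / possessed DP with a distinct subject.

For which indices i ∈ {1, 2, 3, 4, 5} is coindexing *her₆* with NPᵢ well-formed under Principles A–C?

*her* is a pronoun, so Principle B applies: it must be free in its binding domain.
Binding domain of *her₆*: the embedded TP, whose subject is Lucia₃.
*Odette₁* c-commands the pronoun but from outside its binding domain, and is not c-commanded by it → coindexation permitted.
*Amara₂* c-commands the pronoun but from outside its binding domain, and is not c-commanded by it → coindexation permitted.
*Lucia₃* c-commands the pronoun within its binding domain → coindexation would violate Principle B.
*Hana₄*: the pronoun c-commands this R-expression → coindexation would violate Principle C on *Hana₄*.
*Priya₅*: the pronoun c-commands this R-expression → coindexation would violate Principle C on *Priya₅*.

{1, 2}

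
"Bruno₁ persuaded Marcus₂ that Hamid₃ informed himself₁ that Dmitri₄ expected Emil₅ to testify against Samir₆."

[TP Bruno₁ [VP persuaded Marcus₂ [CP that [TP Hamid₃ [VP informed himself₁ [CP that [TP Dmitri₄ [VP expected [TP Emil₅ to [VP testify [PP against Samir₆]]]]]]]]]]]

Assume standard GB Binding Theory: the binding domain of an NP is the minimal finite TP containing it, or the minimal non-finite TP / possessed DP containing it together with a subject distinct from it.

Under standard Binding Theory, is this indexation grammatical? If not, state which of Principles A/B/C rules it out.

The two coindexed NPs are *Bruno₁* and *himself₁*.
*himself₁* is an anaphor. Principle A requires it to be bound within its binding domain — the embedded TP, whose subject is Hamid₃.
Within that domain it is c-commanded by *Hamid₃*, which does not share its index.
*Bruno₁* does c-command the anaphor, but from outside its binding domain.
The anaphor is unbound in its domain → Principle A violation.

Principle A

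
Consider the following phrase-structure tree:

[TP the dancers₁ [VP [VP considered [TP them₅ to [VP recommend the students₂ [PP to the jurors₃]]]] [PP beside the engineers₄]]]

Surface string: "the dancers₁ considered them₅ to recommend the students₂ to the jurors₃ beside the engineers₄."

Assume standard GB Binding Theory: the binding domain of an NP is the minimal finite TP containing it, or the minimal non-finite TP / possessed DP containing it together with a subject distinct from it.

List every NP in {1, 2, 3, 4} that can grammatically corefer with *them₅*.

{4}

*them* is a pronoun, so Principle B applies: it must be free in its binding domain.
Binding domain of *them₅*: the matrix TP, whose subject is the dancers₁.
*the dancers₁* c-commands the pronoun within its binding domain → coindexation would violate Principle B.
*the students₂*: the pronoun c-commands this R-expression → coindexation would violate Principle C on *the students₂*.
*the jurors₃*: the pronoun c-commands this R-expression → coindexation would violate Principle C on *the jurors₃*.
*the engineers₄* and the pronoun do not c-command one another → neither Principle B nor Principle C is at stake; coindexation permitted.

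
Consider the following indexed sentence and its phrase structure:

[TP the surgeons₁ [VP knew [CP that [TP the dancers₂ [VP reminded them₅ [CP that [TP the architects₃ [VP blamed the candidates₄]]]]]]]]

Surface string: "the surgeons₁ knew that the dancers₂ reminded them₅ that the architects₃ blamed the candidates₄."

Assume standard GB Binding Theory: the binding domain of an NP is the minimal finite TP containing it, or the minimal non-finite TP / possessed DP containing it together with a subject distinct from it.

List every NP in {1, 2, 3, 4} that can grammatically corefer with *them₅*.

*them* is a pronoun, so Principle B applies: it must be free in its binding domain.
Binding domain of *them₅*: the embedded TP, whose subject is the dancers₂.
*the surgeons₁* c-commands the pronoun but from outside its binding domain, and is not c-commanded by it → coindexation permitted.
*the dancers₂* c-commands the pronoun within its binding domain → coindexation would violate Principle B.
*the architects₃*: the pronoun c-commands this R-expression → coindexation would violate Principle C on *the architects₃*.
*the candidates₄*: the pronoun c-commands this R-expression → coindexation would violate Principle C on *the candidates₄*.

{1}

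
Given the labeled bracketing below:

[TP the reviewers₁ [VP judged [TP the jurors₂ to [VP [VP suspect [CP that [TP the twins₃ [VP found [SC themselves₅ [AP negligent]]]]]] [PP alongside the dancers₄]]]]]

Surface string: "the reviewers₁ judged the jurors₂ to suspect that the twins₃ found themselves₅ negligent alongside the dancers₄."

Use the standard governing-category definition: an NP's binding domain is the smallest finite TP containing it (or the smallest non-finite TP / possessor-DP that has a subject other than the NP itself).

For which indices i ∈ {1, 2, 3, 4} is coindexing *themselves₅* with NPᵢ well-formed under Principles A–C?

{3}

*themselves* is an anaphor, so Principle A applies: it must be bound in its binding domain.
Binding domain of *themselves₅*: the embedded TP, whose subject is the twins₃.
*the reviewers₁* c-commands the anaphor but is outside its binding domain → cannot satisfy Principle A.
*the jurors₂* c-commands the anaphor but is outside its binding domain → cannot satisfy Principle A.
*the twins₃* c-commands the anaphor within its binding domain → licit binder.
*the dancers₄* does not c-command the anaphor → cannot bind it.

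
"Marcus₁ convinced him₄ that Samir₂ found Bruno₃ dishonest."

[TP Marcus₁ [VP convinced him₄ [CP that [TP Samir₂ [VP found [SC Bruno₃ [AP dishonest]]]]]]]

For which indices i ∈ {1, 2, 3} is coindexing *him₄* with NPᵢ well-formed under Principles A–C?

*him* is a pronoun, so Principle B applies: it must be free in its binding domain.
Binding domain of *him₄*: the matrix TP, whose subject is Marcus₁.
*Marcus₁* c-commands the pronoun within its binding domain → coindexation would violate Principle B.
*Samir₂*: the pronoun c-commands this R-expression → coindexation would violate Principle C on *Samir₂*.
*Bruno₃*: the pronoun c-commands this R-expression → coindexation would violate Principle C on *Bruno₃*.

none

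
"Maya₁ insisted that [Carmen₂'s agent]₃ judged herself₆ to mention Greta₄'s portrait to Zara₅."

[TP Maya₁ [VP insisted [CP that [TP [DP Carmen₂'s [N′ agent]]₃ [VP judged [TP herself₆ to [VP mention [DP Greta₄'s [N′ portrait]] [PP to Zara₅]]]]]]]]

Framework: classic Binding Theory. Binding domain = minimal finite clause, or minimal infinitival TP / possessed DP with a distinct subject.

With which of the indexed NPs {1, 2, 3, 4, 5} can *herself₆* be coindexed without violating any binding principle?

{3}

*herself* is an anaphor, so Principle A applies: it must be bound in its binding domain.
Binding domain of *herself₆*: the embedded TP, whose subject is [Carmen₂'s agent]₃.
*Maya₁* c-commands the anaphor but is outside its binding domain → cannot satisfy Principle A.
*Carmen₂* does not c-command the anaphor → cannot bind it.
*[Carmen₂'s agent]₃* c-commands the anaphor within its binding domain → licit binder.
*Greta₄* does not c-command the anaphor → cannot bind it.
*Zara₅* does not c-command the anaphor → cannot bind it.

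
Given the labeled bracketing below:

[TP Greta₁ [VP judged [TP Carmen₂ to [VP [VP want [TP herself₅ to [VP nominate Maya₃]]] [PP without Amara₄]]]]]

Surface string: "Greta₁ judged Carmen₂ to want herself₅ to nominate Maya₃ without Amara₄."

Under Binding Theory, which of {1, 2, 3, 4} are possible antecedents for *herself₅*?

{2}

*herself* is an anaphor, so Principle A applies: it must be bound in its binding domain.
Binding domain of *herself₅*: the embedded TP, whose subject is Carmen₂.
*Greta₁* c-commands the anaphor but is outside its binding domain → cannot satisfy Principle A.
*Carmen₂* c-commands the anaphor within its binding domain → licit binder.
*Maya₃* does not c-command the anaphor → cannot bind it.
*Amara₄* does not c-command the anaphor → cannot bind it.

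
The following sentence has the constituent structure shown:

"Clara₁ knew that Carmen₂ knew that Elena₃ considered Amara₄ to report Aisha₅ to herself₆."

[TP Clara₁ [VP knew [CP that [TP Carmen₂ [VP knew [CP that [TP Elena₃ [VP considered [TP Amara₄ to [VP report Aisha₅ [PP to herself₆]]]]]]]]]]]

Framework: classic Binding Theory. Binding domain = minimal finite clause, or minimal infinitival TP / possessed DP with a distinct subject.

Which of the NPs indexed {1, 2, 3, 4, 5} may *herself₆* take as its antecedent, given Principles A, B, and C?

*herself* is an anaphor, so Principle A applies: it must be bound in its binding domain.
Binding domain of *herself₆*: the embedded TP, whose subject is Amara₄.
*Clara₁* c-commands the anaphor but is outside its binding domain → cannot satisfy Principle A.
*Carmen₂* c-commands the anaphor but is outside its binding domain → cannot satisfy Principle A.
*Elena₃* c-commands the anaphor but is outside its binding domain → cannot satisfy Principle A.
*Amara₄* c-commands the anaphor within its binding domain → licit binder.
*Aisha₅* c-commands the anaphor within its binding domain → licit binder.

{4, 5}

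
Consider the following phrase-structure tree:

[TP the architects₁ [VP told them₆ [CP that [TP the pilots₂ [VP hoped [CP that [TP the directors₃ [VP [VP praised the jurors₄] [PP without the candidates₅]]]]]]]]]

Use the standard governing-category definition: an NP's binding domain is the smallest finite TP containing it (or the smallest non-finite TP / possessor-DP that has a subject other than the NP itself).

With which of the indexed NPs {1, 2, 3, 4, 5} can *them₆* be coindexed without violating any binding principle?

none

*them* is a pronoun, so Principle B applies: it must be free in its binding domain.
Binding domain of *them₆*: the matrix TP, whose subject is the architects₁.
*the architects₁* c-commands the pronoun within its binding domain → coindexation would violate Principle B.
*the pilots₂*: the pronoun c-commands this R-expression → coindexation would violate Principle C on *the pilots₂*.
*the directors₃*: the pronoun c-commands this R-expression → coindexation would violate Principle C on *the directors₃*.
*the jurors₄*: the pronoun c-commands this R-expression → coindexation would violate Principle C on *the jurors₄*.
*the candidates₅*: the pronoun c-commands this R-expression → coindexation would violate Principle C on *the candidates₅*.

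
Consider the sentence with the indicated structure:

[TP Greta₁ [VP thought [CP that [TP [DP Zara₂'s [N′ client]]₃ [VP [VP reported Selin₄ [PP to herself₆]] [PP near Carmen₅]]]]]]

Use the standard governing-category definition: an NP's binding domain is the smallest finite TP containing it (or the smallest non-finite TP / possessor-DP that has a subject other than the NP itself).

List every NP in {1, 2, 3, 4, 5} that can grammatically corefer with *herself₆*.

{3, 4}

*herself* is an anaphor, so Principle A applies: it must be bound in its binding domain.
Binding domain of *herself₆*: the embedded TP, whose subject is [Zara₂'s client]₃.
*Greta₁* c-commands the anaphor but is outside its binding domain → cannot satisfy Principle A.
*Zara₂* does not c-command the anaphor → cannot bind it.
*[Zara₂'s client]₃* c-commands the anaphor within its binding domain → licit binder.
*Selin₄* c-commands the anaphor within its binding domain → licit binder.
*Carmen₅* does not c-command the anaphor → cannot bind it.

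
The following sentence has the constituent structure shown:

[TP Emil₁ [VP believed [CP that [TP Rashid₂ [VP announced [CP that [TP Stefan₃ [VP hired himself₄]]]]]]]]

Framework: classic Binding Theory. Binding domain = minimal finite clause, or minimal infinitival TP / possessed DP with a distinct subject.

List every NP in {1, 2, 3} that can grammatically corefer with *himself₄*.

*himself* is an anaphor, so Principle A applies: it must be bound in its binding domain.
Binding domain of *himself₄*: the embedded TP, whose subject is Stefan₃.
*Emil₁* c-commands the anaphor but is outside its binding domain → cannot satisfy Principle A.
*Rashid₂* c-commands the anaphor but is outside its binding domain → cannot satisfy Principle A.
*Stefan₃* c-commands the anaphor within its binding domain → licit binder.

{3}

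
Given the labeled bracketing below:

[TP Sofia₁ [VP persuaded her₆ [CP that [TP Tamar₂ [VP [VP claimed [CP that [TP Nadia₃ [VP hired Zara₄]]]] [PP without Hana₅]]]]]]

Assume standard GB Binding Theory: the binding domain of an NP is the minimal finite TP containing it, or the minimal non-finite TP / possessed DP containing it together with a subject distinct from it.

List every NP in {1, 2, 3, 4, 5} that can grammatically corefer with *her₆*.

*her* is a pronoun, so Principle B applies: it must be free in its binding domain.
Binding domain of *her₆*: the matrix TP, whose subject is Sofia₁.
*Sofia₁* c-commands the pronoun within its binding domain → coindexation would violate Principle B.
*Tamar₂*: the pronoun c-commands this R-expression → coindexation would violate Principle C on *Tamar₂*.
*Nadia₃*: the pronoun c-commands this R-expression → coindexation would violate Principle C on *Nadia₃*.
*Zara₄*: the pronoun c-commands this R-expression → coindexation would violate Principle C on *Zara₄*.
*Hana₅*: the pronoun c-commands this R-expression → coindexation would violate Principle C on *Hana₅*.

none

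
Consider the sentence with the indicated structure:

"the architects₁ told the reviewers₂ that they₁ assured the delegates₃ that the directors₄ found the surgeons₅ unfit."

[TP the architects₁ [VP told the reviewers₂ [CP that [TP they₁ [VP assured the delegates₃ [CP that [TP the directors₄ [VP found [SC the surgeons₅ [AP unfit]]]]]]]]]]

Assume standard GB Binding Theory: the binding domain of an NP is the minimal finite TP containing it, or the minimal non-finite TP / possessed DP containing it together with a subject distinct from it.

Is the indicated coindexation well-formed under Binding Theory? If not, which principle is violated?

The two coindexed NPs are *the architects₁* and *they₁*.
*they₁* is a pronoun; nothing c-commands it within its binding domain (the embedded TP.), so Principle B holds trivially.
*the architects₁* is an R-expression; *they₁* does not c-command it, and no other NP shares its index, so Principle C is satisfied.
All principles are respected.

grammatical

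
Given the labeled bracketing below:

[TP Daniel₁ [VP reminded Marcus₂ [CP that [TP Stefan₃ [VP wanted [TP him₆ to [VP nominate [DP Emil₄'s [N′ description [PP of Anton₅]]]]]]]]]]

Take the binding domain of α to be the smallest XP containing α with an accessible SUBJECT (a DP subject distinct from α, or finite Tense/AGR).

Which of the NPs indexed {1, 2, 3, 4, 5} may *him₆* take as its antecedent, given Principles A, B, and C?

*him* is a pronoun, so Principle B applies: it must be free in its binding domain.
Binding domain of *him₆*: the embedded TP, whose subject is Stefan₃.
*Daniel₁* c-commands the pronoun but from outside its binding domain, and is not c-commanded by it → coindexation permitted.
*Marcus₂* c-commands the pronoun but from outside its binding domain, and is not c-commanded by it → coindexation permitted.
*Stefan₃* c-commands the pronoun within its binding domain → coindexation would violate Principle B.
*Emil₄*: the pronoun c-commands this R-expression → coindexation would violate Principle C on *Emil₄*.
*Anton₅*: the pronoun c-commands this R-expression → coindexation would violate Principle C on *Anton₅*.

{1, 2}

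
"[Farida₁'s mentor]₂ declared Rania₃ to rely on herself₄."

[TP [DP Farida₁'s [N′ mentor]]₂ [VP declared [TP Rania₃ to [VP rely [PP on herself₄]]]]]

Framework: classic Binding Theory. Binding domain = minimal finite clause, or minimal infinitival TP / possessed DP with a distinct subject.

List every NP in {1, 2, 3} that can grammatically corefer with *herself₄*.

{3}

*herself* is an anaphor, so Principle A applies: it must be bound in its binding domain.
Binding domain of *herself₄*: the embedded TP, whose subject is Rania₃.
*Farida₁* does not c-command the anaphor → cannot bind it.
*[Farida₁'s mentor]₂* c-commands the anaphor but is outside its binding domain → cannot satisfy Principle A.
*Rania₃* c-commands the anaphor within its binding domain → licit binder.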